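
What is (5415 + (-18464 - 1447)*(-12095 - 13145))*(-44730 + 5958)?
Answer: -19485219680460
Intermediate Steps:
(5415 + (-18464 - 1447)*(-12095 - 13145))*(-44730 + 5958) = (5415 - 19911*(-25240))*(-38772) = (5415 + 502553640)*(-38772) = 502559055*(-38772) = -19485219680460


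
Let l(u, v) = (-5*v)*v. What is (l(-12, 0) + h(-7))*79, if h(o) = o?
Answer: -553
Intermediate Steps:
l(u, v) = -5*v**2
(l(-12, 0) + h(-7))*79 = (-5*0**2 - 7)*79 = (-5*0 - 7)*79 = (0 - 7)*79 = -7*79 = -553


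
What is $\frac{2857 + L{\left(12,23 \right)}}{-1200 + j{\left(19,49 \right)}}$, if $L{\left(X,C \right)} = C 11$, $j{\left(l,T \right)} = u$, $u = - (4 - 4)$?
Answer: $- \frac{311}{120} \approx -2.5917$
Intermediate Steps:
$u = 0$ ($u = \left(-1\right) 0 = 0$)
$j{\left(l,T \right)} = 0$
$L{\left(X,C \right)} = 11 C$
$\frac{2857 + L{\left(12,23 \right)}}{-1200 + j{\left(19,49 \right)}} = \frac{2857 + 11 \cdot 23}{-1200 + 0} = \frac{2857 + 253}{-1200} = 3110 \left(- \frac{1}{1200}\right) = - \frac{311}{120}$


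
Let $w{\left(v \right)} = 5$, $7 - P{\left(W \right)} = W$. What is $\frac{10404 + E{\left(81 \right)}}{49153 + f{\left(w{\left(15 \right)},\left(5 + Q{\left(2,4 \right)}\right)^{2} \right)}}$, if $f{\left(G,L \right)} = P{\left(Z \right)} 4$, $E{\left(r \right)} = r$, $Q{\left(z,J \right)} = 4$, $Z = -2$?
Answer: $\frac{10485}{49189} \approx 0.21316$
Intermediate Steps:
$P{\left(W \right)} = 7 - W$
$f{\left(G,L \right)} = 36$ ($f{\left(G,L \right)} = \left(7 - -2\right) 4 = \left(7 + 2\right) 4 = 9 \cdot 4 = 36$)
$\frac{10404 + E{\left(81 \right)}}{49153 + f{\left(w{\left(15 \right)},\left(5 + Q{\left(2,4 \right)}\right)^{2} \right)}} = \frac{10404 + 81}{49153 + 36} = \frac{10485}{49189}$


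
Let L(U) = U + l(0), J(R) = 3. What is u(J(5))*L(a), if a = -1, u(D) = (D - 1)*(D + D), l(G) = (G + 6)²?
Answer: 420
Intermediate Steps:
l(G) = (6 + G)²
u(D) = 2*D*(-1 + D) (u(D) = (-1 + D)*(2*D) = 2*D*(-1 + D))
L(U) = 36 + U (L(U) = U + (6 + 0)² = U + 6² = U + 36 = 36 + U)
u(J(5))*L(a) = (2*3*(-1 + 3))*(36 - 1) = (2*3*2)*35 = 12*35 = 420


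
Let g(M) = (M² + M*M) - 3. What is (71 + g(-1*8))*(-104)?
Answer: -20384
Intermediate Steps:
g(M) = -3 + 2*M² (g(M) = (M² + M²) - 3 = 2*M² - 3 = -3 + 2*M²)
(71 + g(-1*8))*(-104) = (71 + (-3 + 2*(-1*8)²))*(-104) = (71 + (-3 + 2*(-8)²))*(-104) = (71 + (-3 + 2*64))*(-104) = (71 + (-3 + 128))*(-104) = (71 + 125)*(-104) = 196*(-104) = -20384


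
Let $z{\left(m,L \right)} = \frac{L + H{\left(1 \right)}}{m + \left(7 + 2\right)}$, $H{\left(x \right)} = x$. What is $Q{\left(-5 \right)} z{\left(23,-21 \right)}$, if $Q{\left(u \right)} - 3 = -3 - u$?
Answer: $- \frac{25}{8} \approx -3.125$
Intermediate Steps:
$Q{\left(u \right)} = - u$ ($Q{\left(u \right)} = 3 - \left(3 + u\right) = - u$)
$z{\left(m,L \right)} = \frac{1 + L}{9 + m}$ ($z{\left(m,L \right)} = \frac{L + 1}{m + \left(7 + 2\right)} = \frac{1 + L}{m + 9} = \frac{1 + L}{9 + m}$)
$Q{\left(-5 \right)} z{\left(23,-21 \right)} = \left(-1\right) \left(-5\right) \frac{1 - 21}{9 + 23} = 5 \cdot \frac{1}{32} \left(-20\right) = 5 \left(- \frac{5}{8}\right) = - \frac{25}{8}$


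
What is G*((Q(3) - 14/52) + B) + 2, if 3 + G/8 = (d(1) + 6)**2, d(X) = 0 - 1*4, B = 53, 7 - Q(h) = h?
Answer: 5926/13 ≈ 455.85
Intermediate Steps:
Q(h) = 7 - h
d(X) = -4 (d(X) = 0 - 4 = -4)
G = 8 (G = -24 + 8*(-4 + 6)**2 = -24 + 8*2**2 = -24 + 8*4 = -24 + 32 = 8)
G*((Q(3) - 14/52) + B) + 2 = 8*(((7 - 1*3) - 14/52) + 53) + 2 = 8*(((7 - 3) - 14*1/52) + 53) + 2 = 8*((4 - 7/26) + 53) + 2 = 8*(97/26 + 53) + 2 = 8*(1475/26) + 2 = 5900/13 + 2 = 5926/13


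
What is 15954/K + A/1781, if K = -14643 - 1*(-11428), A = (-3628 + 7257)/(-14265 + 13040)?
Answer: -6963781577/1402849175 ≈ -4.9640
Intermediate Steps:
A = -3629/1225 (A = 3629/(-1225) = 3629*(-1/1225) = -3629/1225 ≈ -2.9624)
K = -3215 (K = -14643 + 11428 = -3215)
15954/K + A/1781 = 15954/(-3215) - 3629/1225/1781 = 15954*(-1/3215) - 3629/1225*1/1781 = -15954/3215 - 3629/2181725 = -6963781577/1402849175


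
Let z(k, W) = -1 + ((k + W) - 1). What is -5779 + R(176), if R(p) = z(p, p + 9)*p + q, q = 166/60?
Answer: 1722233/30 ≈ 57408.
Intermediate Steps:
q = 83/30 (q = 166*(1/60) = 83/30 ≈ 2.7667)
z(k, W) = -2 + W + k (z(k, W) = -1 + ((W + k) - 1) = -1 + (-1 + W + k) = -2 + W + k)
R(p) = 83/30 + p*(7 + 2*p) (R(p) = (-2 + (p + 9) + p)*p + 83/30 = (-2 + (9 + p) + p)*p + 83/30 = (7 + 2*p)*p + 83/30 = p*(7 + 2*p) + 83/30 = 83/30 + p*(7 + 2*p))
-5779 + R(176) = -5779 + (83/30 + 176*(7 + 2*176)) = -5779 + (83/30 + 176*(7 + 352)) = -5779 + (83/30 + 176*359) = -5779 + (83/30 + 63184) = -5779 + 1895603/30 = 1722233/30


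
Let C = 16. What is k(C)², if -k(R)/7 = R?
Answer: 12544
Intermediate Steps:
k(R) = -7*R
k(C)² = (-7*16)² = (-112)² = 12544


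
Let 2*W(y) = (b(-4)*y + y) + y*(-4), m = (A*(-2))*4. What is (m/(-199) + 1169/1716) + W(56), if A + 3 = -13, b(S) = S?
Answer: -66917881/341484 ≈ -195.96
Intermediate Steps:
A = -16 (A = -3 - 13 = -16)
m = 128 (m = -16*(-2)*4 = 32*4 = 128)
W(y) = -7*y/2 (W(y) = ((-4*y + y) + y*(-4))/2 = (-3*y - 4*y)/2 = (-7*y)/2 = -7*y/2)
(m/(-199) + 1169/1716) + W(56) = (128/(-199) + 1169/1716) - 7/2*56 = (128*(-1/199) + 1169*(1/1716)) - 196 = (-128/199 + 1169/1716) - 196 = 12983/341484 - 196 = -66917881/341484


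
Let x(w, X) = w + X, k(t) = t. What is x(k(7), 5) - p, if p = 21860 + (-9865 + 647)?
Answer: -12630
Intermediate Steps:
x(w, X) = X + w
p = 12642 (p = 21860 - 9218 = 12642)
x(k(7), 5) - p = (5 + 7) - 1*12642 = 12 - 12642 = -12630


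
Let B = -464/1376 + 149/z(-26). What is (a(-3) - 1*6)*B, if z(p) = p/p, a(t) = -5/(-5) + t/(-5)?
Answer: -28127/43 ≈ -654.12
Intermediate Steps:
a(t) = 1 - t/5 (a(t) = -5*(-⅕) + t*(-⅕) = 1 - t/5)
z(p) = 1
B = 12785/86 (B = -464/1376 + 149/1 = -464*1/1376 + 149*1 = -29/86 + 149 = 12785/86 ≈ 148.66)
(a(-3) - 1*6)*B = ((1 - ⅕*(-3)) - 1*6)*(12785/86) = ((1 + ⅗) - 6)*(12785/86) = (8/5 - 6)*(12785/86) = -22/5*12785/86 = -28127/43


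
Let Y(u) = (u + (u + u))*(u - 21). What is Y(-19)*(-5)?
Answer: -11400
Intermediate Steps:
Y(u) = 3*u*(-21 + u) (Y(u) = (u + 2*u)*(-21 + u) = (3*u)*(-21 + u) = 3*u*(-21 + u))
Y(-19)*(-5) = (3*(-19)*(-21 - 19))*(-5) = (3*(-19)*(-40))*(-5) = 2280*(-5) = -11400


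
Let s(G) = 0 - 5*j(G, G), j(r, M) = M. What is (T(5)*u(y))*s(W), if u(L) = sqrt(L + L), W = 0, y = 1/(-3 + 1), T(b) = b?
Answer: 0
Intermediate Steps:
y = -1/2 (y = 1/(-2) = -1/2 ≈ -0.50000)
u(L) = sqrt(2)*sqrt(L) (u(L) = sqrt(2*L) = sqrt(2)*sqrt(L))
s(G) = -5*G (s(G) = 0 - 5*G = -5*G)
(T(5)*u(y))*s(W) = (5*(sqrt(2)*sqrt(-1/2)))*(-5*0) = (5*(sqrt(2)*(I*sqrt(2)/2)))*0 = (5*I)*0 = 0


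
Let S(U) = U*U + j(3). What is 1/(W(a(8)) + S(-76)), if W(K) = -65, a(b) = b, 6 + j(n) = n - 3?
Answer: 1/5705 ≈ 0.00017528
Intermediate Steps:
j(n) = -9 + n (j(n) = -6 + (n - 3) = -6 + (-3 + n) = -9 + n)
S(U) = -6 + U² (S(U) = U*U + (-9 + 3) = U² - 6 = -6 + U²)
1/(W(a(8)) + S(-76)) = 1/(-65 + (-6 + (-76)²)) = 1/(-65 + (-6 + 5776)) = 1/(-65 + 5770) = 1/5705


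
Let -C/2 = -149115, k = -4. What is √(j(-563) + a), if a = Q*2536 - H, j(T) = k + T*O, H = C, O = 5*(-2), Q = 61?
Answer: 2*I*√34477 ≈ 371.36*I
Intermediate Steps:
C = 298230 (C = -2*(-149115) = 298230)
O = -10
H = 298230
j(T) = -4 - 10*T (j(T) = -4 + T*(-10) = -4 - 10*T)
a = -143534 (a = 61*2536 - 1*298230 = 154696 - 298230 = -143534)
√(j(-563) + a) = √((-4 - 10*(-563)) - 143534) = √((-4 + 5630) - 143534) = √(5626 - 143534) = √(-137908) = 2*I*√34477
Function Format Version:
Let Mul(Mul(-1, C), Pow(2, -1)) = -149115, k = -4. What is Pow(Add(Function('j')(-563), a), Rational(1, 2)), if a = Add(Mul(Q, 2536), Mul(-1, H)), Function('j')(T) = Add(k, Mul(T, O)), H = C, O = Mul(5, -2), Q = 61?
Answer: Mul(2, I, Pow(34477, Rational(1, 2))) ≈ Mul(371.36, I)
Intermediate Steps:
C = 298230 (C = Mul(-2, -149115) = 298230)
O = -10
H = 298230
Function('j')(T) = Add(-4, Mul(-10, T)) (Function('j')(T) = Add(-4, Mul(T, -10)) = Add(-4, Mul(-10, T)))
a = -143534 (a = Add(Mul(61, 2536), Mul(-1, 298230)) = Add(154696, -298230) = -143534)
Pow(Add(Function('j')(-563), a), Rational(1, 2)) = Pow(Add(Add(-4, Mul(-10, -563)), -143534), Rational(1, 2)) = Pow(Add(Add(-4, 5630), -143534), Rational(1, 2)) = Pow(Add(5626, -143534), Rational(1, 2)) = Pow(-137908, Rational(1, 2)) = Mul(2, I, Pow(34477, Rational(1, 2)))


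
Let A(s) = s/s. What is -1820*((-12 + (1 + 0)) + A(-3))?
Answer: 18200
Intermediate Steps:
A(s) = 1
-1820*((-12 + (1 + 0)) + A(-3)) = -1820*((-12 + (1 + 0)) + 1) = -1820*((-12 + 1) + 1) = -1820*(-11 + 1) = -1820*(-10) = 18200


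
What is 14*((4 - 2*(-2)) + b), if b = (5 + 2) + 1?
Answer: 224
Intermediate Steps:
b = 8 (b = 7 + 1 = 8)
14*((4 - 2*(-2)) + b) = 14*((4 - 2*(-2)) + 8) = 14*((4 + 4) + 8) = 14*(8 + 8) = 14*16 = 224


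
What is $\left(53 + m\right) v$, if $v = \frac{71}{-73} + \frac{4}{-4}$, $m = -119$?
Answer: $\frac{9504}{73} \approx 130.19$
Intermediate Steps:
$v = - \frac{144}{73}$ ($v = 71 \left(- \frac{1}{73}\right) + 4 \left(- \frac{1}{4}\right) = - \frac{71}{73} - 1 = - \frac{144}{73} \approx -1.9726$)
$\left(53 + m\right) v = \left(53 - 119\right) \left(- \frac{144}{73}\right) = \left(-66\right) \left(- \frac{144}{73}\right) = \frac{9504}{73}$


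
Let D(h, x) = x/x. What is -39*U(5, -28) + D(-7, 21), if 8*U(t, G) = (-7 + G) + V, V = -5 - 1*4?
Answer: 431/2 ≈ 215.50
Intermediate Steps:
V = -9 (V = -5 - 4 = -9)
U(t, G) = -2 + G/8 (U(t, G) = ((-7 + G) - 9)/8 = (-16 + G)/8 = -2 + G/8)
D(h, x) = 1
-39*U(5, -28) + D(-7, 21) = -39*(-2 + (⅛)*(-28)) + 1 = -39*(-2 - 7/2) + 1 = -39*(-11/2) + 1 = 429/2 + 1 = 431/2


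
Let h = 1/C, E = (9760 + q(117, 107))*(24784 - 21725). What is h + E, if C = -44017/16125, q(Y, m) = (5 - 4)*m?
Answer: 1328571829476/44017 ≈ 3.0183e+7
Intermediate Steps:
q(Y, m) = m (q(Y, m) = 1*m = m)
C = -44017/16125 (C = -44017*1/16125 = -44017/16125 ≈ -2.7297)
E = 30183153 (E = (9760 + 107)*(24784 - 21725) = 9867*3059 = 30183153)
h = -16125/44017 (h = 1/(-44017/16125) = -16125/44017 ≈ -0.36634)
h + E = -16125/44017 + 30183153 = 1328571829476/44017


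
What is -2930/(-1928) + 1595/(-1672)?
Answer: 20725/36632 ≈ 0.56576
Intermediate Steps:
-2930/(-1928) + 1595/(-1672) = -2930*(-1/1928) + 1595*(-1/1672) = 1465/964 - 145/152 = 20725/36632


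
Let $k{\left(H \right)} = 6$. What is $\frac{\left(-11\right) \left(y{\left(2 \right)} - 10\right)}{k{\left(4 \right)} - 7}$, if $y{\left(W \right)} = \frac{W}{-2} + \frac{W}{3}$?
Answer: $- \frac{341}{3} \approx -113.67$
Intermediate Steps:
$y{\left(W \right)} = - \frac{W}{6}$ ($y{\left(W \right)} = W \left(- \frac{1}{2}\right) + W \frac{1}{3} = - \frac{W}{2} + \frac{W}{3} = - \frac{W}{6}$)
$\frac{\left(-11\right) \left(y{\left(2 \right)} - 10\right)}{k{\left(4 \right)} - 7} = \frac{\left(-11\right) \left(\left(- \frac{1}{6}\right) 2 - 10\right)}{6 - 7} = \frac{\left(-11\right) \left(- \frac{1}{3} - 10\right)}{-1} = \left(-11\right) \left(- \frac{31}{3}\right) \left(-1\right) = \frac{341}{3} \left(-1\right) = - \frac{341}{3}$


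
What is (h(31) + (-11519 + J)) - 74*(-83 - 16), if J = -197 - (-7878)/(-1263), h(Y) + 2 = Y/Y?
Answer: -1851237/421 ≈ -4397.2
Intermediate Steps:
h(Y) = -1 (h(Y) = -2 + Y/Y = -2 + 1 = -1)
J = -85563/421 (J = -197 - (-7878)*(-1)/1263 = -197 - 1*2626/421 = -197 - 2626/421 = -85563/421 ≈ -203.24)
(h(31) + (-11519 + J)) - 74*(-83 - 16) = (-1 + (-11519 - 85563/421)) - 74*(-83 - 16) = (-1 - 4935062/421) - 74*(-99) = -4935483/421 + 7326 = -1851237/421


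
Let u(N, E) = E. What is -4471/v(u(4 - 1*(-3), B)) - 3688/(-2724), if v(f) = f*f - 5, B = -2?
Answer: 3045673/681 ≈ 4472.4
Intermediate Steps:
v(f) = -5 + f² (v(f) = f² - 5 = -5 + f²)
-4471/v(u(4 - 1*(-3), B)) - 3688/(-2724) = -4471/(-5 + (-2)²) - 3688/(-2724) = -4471/(-5 + 4) - 3688*(-1/2724) = -4471/(-1) + 922/681 = -4471*(-1) + 922/681 = 4471 + 922/681 = 3045673/681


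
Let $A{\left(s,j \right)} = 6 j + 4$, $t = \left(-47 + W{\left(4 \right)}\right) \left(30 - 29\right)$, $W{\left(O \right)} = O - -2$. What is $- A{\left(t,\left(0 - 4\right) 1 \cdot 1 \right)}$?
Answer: $20$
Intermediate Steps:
$W{\left(O \right)} = 2 + O$ ($W{\left(O \right)} = O + 2 = 2 + O$)
$t = -41$ ($t = \left(-47 + \left(2 + 4\right)\right) \left(30 - 29\right) = \left(-47 + 6\right) 1 = \left(-41\right) 1 = -41$)
$A{\left(s,j \right)} = 4 + 6 j$
$- A{\left(t,\left(0 - 4\right) 1 \cdot 1 \right)} = - (4 + 6 \left(0 - 4\right) 1 \cdot 1) = - (4 + 6 \left(-4\right) 1 \cdot 1) = - (4 + 6 \left(\left(-4\right) 1\right)) = - (4 + 6 \left(-4\right)) = - (4 - 24) = \left(-1\right) \left(-20\right) = 20$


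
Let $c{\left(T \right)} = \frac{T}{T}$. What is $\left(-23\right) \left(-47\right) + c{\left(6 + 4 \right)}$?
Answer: $1082$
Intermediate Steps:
$c{\left(T \right)} = 1$
$\left(-23\right) \left(-47\right) + c{\left(6 + 4 \right)} = \left(-23\right) \left(-47\right) + 1 = 1081 + 1 = 1082$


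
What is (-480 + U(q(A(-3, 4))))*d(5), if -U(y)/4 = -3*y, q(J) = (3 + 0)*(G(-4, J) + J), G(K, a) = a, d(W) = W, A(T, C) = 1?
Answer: -2040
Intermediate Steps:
q(J) = 6*J (q(J) = (3 + 0)*(J + J) = 3*(2*J) = 6*J)
U(y) = 12*y (U(y) = -(-12)*y = 12*y)
(-480 + U(q(A(-3, 4))))*d(5) = (-480 + 12*(6*1))*5 = (-480 + 12*6)*5 = (-480 + 72)*5 = -408*5 = -2040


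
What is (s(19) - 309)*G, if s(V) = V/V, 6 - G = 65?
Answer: 18172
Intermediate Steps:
G = -59 (G = 6 - 1*65 = 6 - 65 = -59)
s(V) = 1
(s(19) - 309)*G = (1 - 309)*(-59) = -308*(-59) = 18172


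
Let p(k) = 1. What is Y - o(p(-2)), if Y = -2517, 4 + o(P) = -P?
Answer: -2512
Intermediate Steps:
o(P) = -4 - P
Y - o(p(-2)) = -2517 - (-4 - 1*1) = -2517 - (-4 - 1) = -2517 - 1*(-5) = -2517 + 5 = -2512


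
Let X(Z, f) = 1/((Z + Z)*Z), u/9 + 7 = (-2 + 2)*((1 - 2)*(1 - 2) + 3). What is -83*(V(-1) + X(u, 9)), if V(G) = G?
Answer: 658771/7938 ≈ 82.990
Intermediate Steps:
u = -63 (u = -63 + 9*((-2 + 2)*((1 - 2)*(1 - 2) + 3)) = -63 + 9*(0*(-1*(-1) + 3)) = -63 + 9*(0*(1 + 3)) = -63 + 9*(0*4) = -63 + 9*0 = -63 + 0 = -63)
X(Z, f) = 1/(2*Z**2) (X(Z, f) = 1/((2*Z)*Z) = 1/(2*Z**2))
-83*(V(-1) + X(u, 9)) = -83*(-1 + (1/2)/(-63)**2) = -83*(-1 + (1/2)*(1/3969)) = -83*(-1 + 1/7938) = -83*(-7937/7938) = 658771/7938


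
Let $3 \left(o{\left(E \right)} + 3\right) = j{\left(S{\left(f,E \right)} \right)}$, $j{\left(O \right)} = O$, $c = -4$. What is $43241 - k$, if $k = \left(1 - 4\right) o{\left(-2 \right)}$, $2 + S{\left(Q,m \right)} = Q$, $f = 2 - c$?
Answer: $43236$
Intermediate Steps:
$f = 6$ ($f = 2 - -4 = 2 + 4 = 6$)
$S{\left(Q,m \right)} = -2 + Q$
$o{\left(E \right)} = - \frac{5}{3}$ ($o{\left(E \right)} = -3 + \frac{-2 + 6}{3} = -3 + \frac{1}{3} \cdot 4 = -3 + \frac{4}{3} = - \frac{5}{3}$)
$k = 5$ ($k = \left(1 - 4\right) \left(- \frac{5}{3}\right) = \left(-3\right) \left(- \frac{5}{3}\right) = 5$)
$43241 - k = 43241 - 5 = 43236$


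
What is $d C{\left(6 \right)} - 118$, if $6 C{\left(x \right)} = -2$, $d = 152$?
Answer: $- \frac{506}{3} \approx -168.67$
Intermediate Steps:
$C{\left(x \right)} = - \frac{1}{3}$ ($C{\left(x \right)} = \frac{1}{6} \left(-2\right) = - \frac{1}{3}$)
$d C{\left(6 \right)} - 118 = 152 \left(- \frac{1}{3}\right) - 118 = - \frac{152}{3} - 118 = - \frac{506}{3}$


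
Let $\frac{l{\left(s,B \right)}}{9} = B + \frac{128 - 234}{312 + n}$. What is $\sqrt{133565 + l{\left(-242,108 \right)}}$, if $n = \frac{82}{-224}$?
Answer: $\frac{\sqrt{163891855312889}}{34903} \approx 366.79$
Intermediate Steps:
$n = - \frac{41}{112}$ ($n = 82 \left(- \frac{1}{224}\right) = - \frac{41}{112} \approx -0.36607$)
$l{\left(s,B \right)} = - \frac{106848}{34903} + 9 B$ ($l{\left(s,B \right)} = 9 \left(B + \frac{128 - 234}{312 - \frac{41}{112}}\right) = 9 \left(B - \frac{106}{\frac{34903}{112}}\right) = 9 \left(B - \frac{11872}{34903}\right) = 9 \left(- \frac{11872}{34903} + B\right) = - \frac{106848}{34903} + 9 B$)
$\sqrt{133565 + l{\left(-242,108 \right)}} = \sqrt{133565 + \left(- \frac{106848}{34903} + 9 \cdot 108\right)} = \sqrt{133565 + \left(- \frac{106848}{34903} + 972\right)} = \sqrt{133565 + \frac{33818868}{34903}} = \sqrt{\frac{4695638063}{34903}} = \frac{\sqrt{163891855312889}}{34903}$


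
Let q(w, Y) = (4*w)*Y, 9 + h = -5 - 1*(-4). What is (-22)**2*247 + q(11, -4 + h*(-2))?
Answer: 120252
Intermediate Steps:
h = -10 (h = -9 + (-5 - 1*(-4)) = -9 + (-5 + 4) = -9 - 1 = -10)
q(w, Y) = 4*Y*w
(-22)**2*247 + q(11, -4 + h*(-2)) = (-22)**2*247 + 4*(-4 - 10*(-2))*11 = 484*247 + 4*(-4 + 20)*11 = 119548 + 4*16*11 = 119548 + 704 = 120252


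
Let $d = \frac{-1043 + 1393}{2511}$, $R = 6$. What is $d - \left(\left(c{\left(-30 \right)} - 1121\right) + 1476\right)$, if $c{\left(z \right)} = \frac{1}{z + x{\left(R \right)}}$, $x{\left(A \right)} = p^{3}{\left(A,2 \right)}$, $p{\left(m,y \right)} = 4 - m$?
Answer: $- \frac{33857579}{95418} \approx -354.83$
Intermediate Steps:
$x{\left(A \right)} = \left(4 - A\right)^{3}$
$d = \frac{350}{2511}$ ($d = 350 \cdot \frac{1}{2511} = \frac{350}{2511} \approx 0.13939$)
$c{\left(z \right)} = \frac{1}{-8 + z}$ ($c{\left(z \right)} = \frac{1}{z - \left(-4 + 6\right)^{3}} = \frac{1}{z - 2^{3}} = \frac{1}{z - 8} = \frac{1}{-8 + z}$)
$d - \left(\left(c{\left(-30 \right)} - 1121\right) + 1476\right) = \frac{350}{2511} - \left(\left(\frac{1}{-8 - 30} - 1121\right) + 1476\right) = \frac{350}{2511} - \left(\left(\frac{1}{-38} - 1121\right) + 1476\right) = \frac{350}{2511} - \left(\left(- \frac{1}{38} - 1121\right) + 1476\right) = \frac{350}{2511} - \left(- \frac{42599}{38} + 1476\right) = \frac{350}{2511} - \frac{13489}{38} = - \frac{33857579}{95418}$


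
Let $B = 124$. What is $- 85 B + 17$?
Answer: $-10523$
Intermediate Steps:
$- 85 B + 17 = \left(-85\right) 124 + 17 = -10540 + 17 = -10523$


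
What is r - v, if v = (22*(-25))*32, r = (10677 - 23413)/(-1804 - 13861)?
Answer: 275716736/15665 ≈ 17601.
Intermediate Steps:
r = 12736/15665 (r = -12736/(-15665) = -12736*(-1/15665) = 12736/15665 ≈ 0.81302)
v = -17600 (v = -550*32 = -17600)
r - v = 12736/15665 - 1*(-17600) = 12736/15665 + 17600 = 275716736/15665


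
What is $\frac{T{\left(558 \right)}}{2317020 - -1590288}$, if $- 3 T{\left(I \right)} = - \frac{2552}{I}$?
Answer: $\frac{319}{817604199} \approx 3.9016 \cdot 10^{-7}$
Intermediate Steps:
$T{\left(I \right)} = \frac{2552}{3 I}$ ($T{\left(I \right)} = - \frac{\left(-2552\right) \frac{1}{I}}{3} = \frac{2552}{3 I}$)
$\frac{T{\left(558 \right)}}{2317020 - -1590288} = \frac{\frac{2552}{3} \cdot \frac{1}{558}}{2317020 - -1590288} = \frac{\frac{2552}{3} \cdot \frac{1}{558}}{2317020 + 1590288} = \frac{1276}{837 \cdot 3907308} = \frac{1276}{837} \cdot \frac{1}{3907308} = \frac{319}{817604199}$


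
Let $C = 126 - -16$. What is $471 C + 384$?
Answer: $67266$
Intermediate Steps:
$C = 142$ ($C = 126 + 16 = 142$)
$471 C + 384 = 471 \cdot 142 + 384 = 66882 + 384 = 67266$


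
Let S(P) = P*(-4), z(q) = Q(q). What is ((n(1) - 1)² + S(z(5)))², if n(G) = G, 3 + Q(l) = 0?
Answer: 144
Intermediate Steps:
Q(l) = -3 (Q(l) = -3 + 0 = -3)
z(q) = -3
S(P) = -4*P
((n(1) - 1)² + S(z(5)))² = ((1 - 1)² - 4*(-3))² = (0² + 12)² = (0 + 12)² = 12² = 144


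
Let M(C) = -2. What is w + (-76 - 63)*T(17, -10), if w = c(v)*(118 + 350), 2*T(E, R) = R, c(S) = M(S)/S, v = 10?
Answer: 3007/5 ≈ 601.40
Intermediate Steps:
c(S) = -2/S
T(E, R) = R/2
w = -468/5 (w = (-2/10)*(118 + 350) = -2*⅒*468 = -⅕*468 = -468/5 ≈ -93.600)
w + (-76 - 63)*T(17, -10) = -468/5 + (-76 - 63)*((½)*(-10)) = -468/5 - 139*(-5) = -468/5 + 695 = 3007/5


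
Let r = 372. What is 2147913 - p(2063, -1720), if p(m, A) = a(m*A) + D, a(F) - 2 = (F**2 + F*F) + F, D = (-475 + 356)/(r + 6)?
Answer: -1359812430878149/54 ≈ -2.5182e+13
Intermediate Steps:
D = -17/54 (D = (-475 + 356)/(372 + 6) = -119/378 = -119*1/378 = -17/54 ≈ -0.31481)
a(F) = 2 + F + 2*F**2 (a(F) = 2 + ((F**2 + F*F) + F) = 2 + ((F**2 + F**2) + F) = 2 + (2*F**2 + F) = 2 + (F + 2*F**2) = 2 + F + 2*F**2)
p(m, A) = 91/54 + A*m + 2*A**2*m**2 (p(m, A) = (2 + m*A + 2*(m*A)**2) - 17/54 = (2 + A*m + 2*(A*m)**2) - 17/54 = (2 + A*m + 2*(A**2*m**2)) - 17/54 = (2 + A*m + 2*A**2*m**2) - 17/54 = 91/54 + A*m + 2*A**2*m**2)
2147913 - p(2063, -1720) = 2147913 - (91/54 - 1720*2063 + 2*(-1720)**2*2063**2) = 2147913 - (91/54 - 3548360 + 2*2958400*4255969) = 2147913 - (91/54 - 3548360 + 25181717379200) = 2147913 - 1*1359812546865451/54 = 2147913 - 1359812546865451/54 = -1359812430878149/54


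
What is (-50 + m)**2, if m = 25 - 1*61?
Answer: 7396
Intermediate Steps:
m = -36 (m = 25 - 61 = -36)
(-50 + m)**2 = (-50 - 36)**2 = (-86)**2 = 7396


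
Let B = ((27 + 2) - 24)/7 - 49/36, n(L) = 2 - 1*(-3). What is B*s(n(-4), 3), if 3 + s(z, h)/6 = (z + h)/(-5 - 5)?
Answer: 3097/210 ≈ 14.748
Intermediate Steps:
n(L) = 5 (n(L) = 2 + 3 = 5)
s(z, h) = -18 - 3*h/5 - 3*z/5 (s(z, h) = -18 + 6*((z + h)/(-5 - 5)) = -18 + 6*((h + z)/(-10)) = -18 + 6*((h + z)*(-⅒)) = -18 + 6*(-h/10 - z/10) = -18 + (-3*h/5 - 3*z/5) = -18 - 3*h/5 - 3*z/5)
B = -163/252 (B = (29 - 24)*(⅐) - 49*1/36 = 5*(⅐) - 49/36 = 5/7 - 49/36 = -163/252 ≈ -0.64683)
B*s(n(-4), 3) = -163*(-18 - ⅗*3 - ⅗*5)/252 = -163*(-18 - 9/5 - 3)/252 = -163/252*(-114/5) = 3097/210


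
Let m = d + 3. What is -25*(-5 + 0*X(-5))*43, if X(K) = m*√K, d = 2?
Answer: 5375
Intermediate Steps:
m = 5 (m = 2 + 3 = 5)
X(K) = 5*√K
-25*(-5 + 0*X(-5))*43 = -25*(-5 + 0*(5*√(-5)))*43 = -25*(-5 + 0*(5*(I*√5)))*43 = -25*(-5 + 0*(5*I*√5))*43 = -25*(-5 + 0)*43 = -25*(-5)*43 = 125*43 = 5375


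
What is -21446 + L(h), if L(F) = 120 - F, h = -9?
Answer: -21317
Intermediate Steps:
-21446 + L(h) = -21446 + (120 - 1*(-9)) = -21446 + (120 + 9) = -21446 + 129 = -21317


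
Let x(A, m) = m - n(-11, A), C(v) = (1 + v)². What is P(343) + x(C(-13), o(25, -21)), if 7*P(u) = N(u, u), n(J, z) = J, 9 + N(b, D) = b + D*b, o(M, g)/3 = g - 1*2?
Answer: 117577/7 ≈ 16797.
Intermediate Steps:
o(M, g) = -6 + 3*g (o(M, g) = 3*(g - 1*2) = 3*(g - 2) = 3*(-2 + g) = -6 + 3*g)
N(b, D) = -9 + b + D*b (N(b, D) = -9 + (b + D*b) = -9 + b + D*b)
P(u) = -9/7 + u/7 + u²/7 (P(u) = (-9 + u + u*u)/7 = (-9 + u + u²)/7 = -9/7 + u/7 + u²/7)
x(A, m) = 11 + m (x(A, m) = m - 1*(-11) = m + 11 = 11 + m)
P(343) + x(C(-13), o(25, -21)) = (-9/7 + (⅐)*343 + (⅐)*343²) + (11 + (-6 + 3*(-21))) = (-9/7 + 49 + (⅐)*117649) + (11 + (-6 - 63)) = (-9/7 + 49 + 16807) + (11 - 69) = 117983/7 - 58 = 117577/7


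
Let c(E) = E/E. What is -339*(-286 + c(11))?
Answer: 96615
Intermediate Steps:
c(E) = 1
-339*(-286 + c(11)) = -339*(-286 + 1) = -339*(-285) = 96615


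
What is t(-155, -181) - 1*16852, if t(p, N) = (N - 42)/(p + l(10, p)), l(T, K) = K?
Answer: -5223897/310 ≈ -16851.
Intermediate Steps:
t(p, N) = (-42 + N)/(2*p) (t(p, N) = (N - 42)/(p + p) = (-42 + N)/((2*p)) = (-42 + N)*(1/(2*p)) = (-42 + N)/(2*p))
t(-155, -181) - 1*16852 = (½)*(-42 - 181)/(-155) - 1*16852 = (½)*(-1/155)*(-223) - 16852 = 223/310 - 16852 = -5223897/310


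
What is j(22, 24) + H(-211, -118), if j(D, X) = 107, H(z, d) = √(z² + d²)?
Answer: 107 + √58445 ≈ 348.75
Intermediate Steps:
H(z, d) = √(d² + z²)
j(22, 24) + H(-211, -118) = 107 + √((-118)² + (-211)²) = 107 + √(13924 + 44521) = 107 + √58445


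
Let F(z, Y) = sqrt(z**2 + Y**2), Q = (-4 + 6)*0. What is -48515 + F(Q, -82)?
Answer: -48433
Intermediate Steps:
Q = 0 (Q = 2*0 = 0)
F(z, Y) = sqrt(Y**2 + z**2)
-48515 + F(Q, -82) = -48515 + sqrt((-82)**2 + 0**2) = -48515 + sqrt(6724 + 0) = -48515 + sqrt(6724) = -48515 + 82 = -48433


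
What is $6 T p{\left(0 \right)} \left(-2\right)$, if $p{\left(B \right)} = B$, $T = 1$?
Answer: $0$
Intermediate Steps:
$6 T p{\left(0 \right)} \left(-2\right) = 6 \cdot 1 \cdot 0 \left(-2\right) = 6 \cdot 0 \left(-2\right) = 6 \cdot 0 = 0$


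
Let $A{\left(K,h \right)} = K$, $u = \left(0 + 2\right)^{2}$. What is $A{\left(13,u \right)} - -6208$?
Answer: $6221$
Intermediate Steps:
$u = 4$ ($u = 2^{2} = 4$)
$A{\left(13,u \right)} - -6208 = 13 - -6208 = 13 + 6208 = 6221$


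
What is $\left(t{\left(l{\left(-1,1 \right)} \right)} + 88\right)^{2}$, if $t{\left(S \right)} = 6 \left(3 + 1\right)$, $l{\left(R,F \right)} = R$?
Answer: $12544$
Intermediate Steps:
$t{\left(S \right)} = 24$ ($t{\left(S \right)} = 6 \cdot 4 = 24$)
$\left(t{\left(l{\left(-1,1 \right)} \right)} + 88\right)^{2} = \left(24 + 88\right)^{2} = 112^{2} = 12544$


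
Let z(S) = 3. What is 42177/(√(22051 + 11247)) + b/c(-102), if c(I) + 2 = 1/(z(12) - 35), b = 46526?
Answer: -1488832/65 + 42177*√33298/33298 ≈ -22674.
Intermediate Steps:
c(I) = -65/32 (c(I) = -2 + 1/(3 - 35) = -2 + 1/(-32) = -2 - 1/32 = -65/32)
42177/(√(22051 + 11247)) + b/c(-102) = 42177/(√(22051 + 11247)) + 46526/(-65/32) = 42177/(√33298) + 46526*(-32/65) = 42177*(√33298/33298) - 1488832/65 = 42177*√33298/33298 - 1488832/65 = -1488832/65 + 42177*√33298/33298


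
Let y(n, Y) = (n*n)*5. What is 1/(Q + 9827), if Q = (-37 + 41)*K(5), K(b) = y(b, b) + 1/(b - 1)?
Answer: 1/10328 ≈ 9.6824e-5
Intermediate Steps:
y(n, Y) = 5*n**2 (y(n, Y) = n**2*5 = 5*n**2)
K(b) = 1/(-1 + b) + 5*b**2 (K(b) = 5*b**2 + 1/(b - 1) = 5*b**2 + 1/(-1 + b) = 1/(-1 + b) + 5*b**2)
Q = 501 (Q = (-37 + 41)*((1 - 5*5**2 + 5*5**3)/(-1 + 5)) = 4*((1 - 5*25 + 5*125)/4) = 4*((1 - 125 + 625)/4) = 4*((1/4)*501) = 4*(501/4) = 501)
1/(Q + 9827) = 1/(501 + 9827) = 1/10328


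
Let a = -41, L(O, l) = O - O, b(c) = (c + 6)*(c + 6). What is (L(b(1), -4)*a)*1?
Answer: 0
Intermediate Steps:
b(c) = (6 + c)**2 (b(c) = (6 + c)*(6 + c) = (6 + c)**2)
L(O, l) = 0
(L(b(1), -4)*a)*1 = (0*(-41))*1 = 0*1 = 0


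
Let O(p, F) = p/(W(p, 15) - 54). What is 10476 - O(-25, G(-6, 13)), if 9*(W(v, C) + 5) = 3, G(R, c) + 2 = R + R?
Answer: 1843701/176 ≈ 10476.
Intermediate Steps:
G(R, c) = -2 + 2*R (G(R, c) = -2 + (R + R) = -2 + 2*R)
W(v, C) = -14/3 (W(v, C) = -5 + (1/9)*3 = -5 + 1/3 = -14/3)
O(p, F) = -3*p/176 (O(p, F) = p/(-14/3 - 54) = p/(-176/3) = -3*p/176)
10476 - O(-25, G(-6, 13)) = 10476 - (-3)*(-25)/176 = 10476 - 1*75/176 = 10476 - 75/176 = 1843701/176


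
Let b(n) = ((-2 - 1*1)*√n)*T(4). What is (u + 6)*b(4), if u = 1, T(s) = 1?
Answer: -42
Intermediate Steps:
b(n) = -3*√n (b(n) = ((-2 - 1*1)*√n)*1 = ((-2 - 1)*√n)*1 = -3*√n*1 = -3*√n)
(u + 6)*b(4) = (1 + 6)*(-3*√4) = 7*(-3*2) = 7*(-6) = -42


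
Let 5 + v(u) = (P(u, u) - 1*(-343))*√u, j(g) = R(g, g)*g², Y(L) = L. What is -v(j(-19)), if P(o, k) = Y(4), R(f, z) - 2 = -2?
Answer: 5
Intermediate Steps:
R(f, z) = 0 (R(f, z) = 2 - 2 = 0)
P(o, k) = 4
j(g) = 0 (j(g) = 0*g² = 0)
v(u) = -5 + 347*√u (v(u) = -5 + (4 - 1*(-343))*√u = -5 + (4 + 343)*√u = -5 + 347*√u)
-v(j(-19)) = -(-5 + 347*√0) = -(-5 + 347*0) = -(-5 + 0) = -1*(-5) = 5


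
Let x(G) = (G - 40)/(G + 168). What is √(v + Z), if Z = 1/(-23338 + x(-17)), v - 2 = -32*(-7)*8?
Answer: √22280126018692505/3524095 ≈ 42.356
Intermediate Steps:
v = 1794 (v = 2 - 32*(-7)*8 = 2 + 224*8 = 2 + 1792 = 1794)
x(G) = (-40 + G)/(168 + G)
Z = -151/3524095 (Z = 1/(-23338 + (-40 - 17)/(168 - 17)) = 1/(-23338 - 57/151) = 1/(-3524095/151) = -151/3524095 ≈ -4.2848e-5)
√(v + Z) = √(1794 - 151/3524095) = √(6322226279/3524095) = √22280126018692505/3524095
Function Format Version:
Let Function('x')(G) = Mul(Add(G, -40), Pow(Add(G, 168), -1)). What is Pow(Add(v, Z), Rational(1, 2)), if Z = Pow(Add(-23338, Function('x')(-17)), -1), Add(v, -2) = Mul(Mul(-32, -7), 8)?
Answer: Mul(Rational(1, 3524095), Pow(22280126018692505, Rational(1, 2))) ≈ 42.356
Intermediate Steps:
v = 1794 (v = Add(2, Mul(Mul(-32, -7), 8)) = Add(2, Mul(224, 8)) = Add(2, 1792) = 1794)
Function('x')(G) = Mul(Pow(Add(168, G), -1), Add(-40, G)) (Function('x')(G) = Mul(Add(-40, G), Pow(Add(168, G), -1)) = Mul(Pow(Add(168, G), -1), Add(-40, G)))
Z = Rational(-151, 3524095) (Z = Pow(Add(-23338, Mul(Pow(Add(168, -17), -1), Add(-40, -17))), -1) = Pow(Add(-23338, Mul(Pow(151, -1), -57)), -1) = Pow(Add(-23338, Mul(Rational(1, 151), -57)), -1) = Pow(Add(-23338, Rational(-57, 151)), -1) = Pow(Rational(-3524095, 151), -1) = Rational(-151, 3524095) ≈ -4.2848e-5)
Pow(Add(v, Z), Rational(1, 2)) = Pow(Add(1794, Rational(-151, 3524095)), Rational(1, 2)) = Pow(Rational(6322226279, 3524095), Rational(1, 2)) = Mul(Rational(1, 3524095), Pow(22280126018692505, Rational(1, 2)))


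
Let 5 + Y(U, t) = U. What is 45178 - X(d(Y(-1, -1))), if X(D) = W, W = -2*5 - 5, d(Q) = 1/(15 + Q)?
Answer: 45193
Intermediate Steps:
Y(U, t) = -5 + U
W = -15 (W = -10 - 5 = -15)
X(D) = -15
45178 - X(d(Y(-1, -1))) = 45178 - 1*(-15) = 45178 + 15 = 45193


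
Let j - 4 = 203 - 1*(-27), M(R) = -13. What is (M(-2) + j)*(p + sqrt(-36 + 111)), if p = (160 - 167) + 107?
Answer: 22100 + 1105*sqrt(3) ≈ 24014.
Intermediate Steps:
j = 234 (j = 4 + (203 - 1*(-27)) = 4 + (203 + 27) = 4 + 230 = 234)
p = 100 (p = -7 + 107 = 100)
(M(-2) + j)*(p + sqrt(-36 + 111)) = (-13 + 234)*(100 + sqrt(-36 + 111)) = 221*(100 + sqrt(75)) = 221*(100 + 5*sqrt(3)) = 22100 + 1105*sqrt(3)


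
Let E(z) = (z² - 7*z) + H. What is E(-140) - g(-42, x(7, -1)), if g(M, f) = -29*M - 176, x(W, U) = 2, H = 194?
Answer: 19732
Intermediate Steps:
g(M, f) = -176 - 29*M
E(z) = 194 + z² - 7*z (E(z) = (z² - 7*z) + 194 = 194 + z² - 7*z)
E(-140) - g(-42, x(7, -1)) = (194 + (-140)² - 7*(-140)) - (-176 - 29*(-42)) = (194 + 19600 + 980) - (-176 + 1218) = 20774 - 1*1042 = 20774 - 1042 = 19732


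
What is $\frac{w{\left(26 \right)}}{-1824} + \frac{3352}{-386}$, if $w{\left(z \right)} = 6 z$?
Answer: $- \frac{257261}{29336} \approx -8.7695$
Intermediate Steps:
$\frac{w{\left(26 \right)}}{-1824} + \frac{3352}{-386} = \frac{6 \cdot 26}{-1824} + \frac{3352}{-386} = 156 \left(- \frac{1}{1824}\right) + 3352 \left(- \frac{1}{386}\right) = - \frac{13}{152} - \frac{1676}{193} = - \frac{257261}{29336}$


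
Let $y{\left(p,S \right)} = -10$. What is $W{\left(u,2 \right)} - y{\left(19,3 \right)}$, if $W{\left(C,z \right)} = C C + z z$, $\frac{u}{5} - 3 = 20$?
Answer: $13239$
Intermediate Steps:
$u = 115$ ($u = 15 + 5 \cdot 20 = 15 + 100 = 115$)
$W{\left(C,z \right)} = C^{2} + z^{2}$
$W{\left(u,2 \right)} - y{\left(19,3 \right)} = \left(115^{2} + 2^{2}\right) - -10 = \left(13225 + 4\right) + 10 = 13229 + 10 = 13239$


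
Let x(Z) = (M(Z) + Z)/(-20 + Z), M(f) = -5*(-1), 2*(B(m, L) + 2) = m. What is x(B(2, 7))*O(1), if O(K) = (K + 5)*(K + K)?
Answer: -16/7 ≈ -2.2857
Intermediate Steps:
B(m, L) = -2 + m/2
M(f) = 5
x(Z) = (5 + Z)/(-20 + Z)
O(K) = 2*K*(5 + K) (O(K) = (5 + K)*(2*K) = 2*K*(5 + K))
x(B(2, 7))*O(1) = ((5 + (-2 + (½)*2))/(-20 + (-2 + (½)*2)))*(2*1*(5 + 1)) = ((5 + (-2 + 1))/(-20 + (-2 + 1)))*(2*1*6) = ((5 - 1)/(-20 - 1))*12 = (4/(-21))*12 = -1/21*4*12 = -4/21*12 = -16/7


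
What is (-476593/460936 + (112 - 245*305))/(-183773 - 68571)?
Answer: 34392294361/116314433984 ≈ 0.29568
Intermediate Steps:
(-476593/460936 + (112 - 245*305))/(-183773 - 68571) = (-476593*1/460936 + (112 - 74725))/(-252344) = (-476593/460936 - 74613)*(-1/252344) = -34392294361/460936*(-1/252344) = 34392294361/116314433984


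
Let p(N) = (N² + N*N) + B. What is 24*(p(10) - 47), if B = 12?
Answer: 3960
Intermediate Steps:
p(N) = 12 + 2*N² (p(N) = (N² + N*N) + 12 = (N² + N²) + 12 = 2*N² + 12 = 12 + 2*N²)
24*(p(10) - 47) = 24*((12 + 2*10²) - 47) = 24*((12 + 2*100) - 47) = 24*((12 + 200) - 47) = 24*(212 - 47) = 24*165 = 3960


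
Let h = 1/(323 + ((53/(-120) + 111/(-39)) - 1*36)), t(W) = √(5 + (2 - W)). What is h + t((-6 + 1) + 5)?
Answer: 1560/442591 + √7 ≈ 2.6493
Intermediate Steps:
t(W) = √(7 - W)
h = 1560/442591 (h = 1/(323 + ((53*(-1/120) + 111*(-1/39)) - 36)) = 1/(323 + ((-53/120 - 37/13) - 36)) = 1/(323 + (-5129/1560 - 36)) = 1/(323 - 61289/1560) = 1/(442591/1560) = 1560/442591 ≈ 0.0035247)
h + t((-6 + 1) + 5) = 1560/442591 + √(7 - ((-6 + 1) + 5)) = 1560/442591 + √(7 - (-5 + 5)) = 1560/442591 + √(7 - 1*0) = 1560/442591 + √(7 + 0) = 1560/442591 + √7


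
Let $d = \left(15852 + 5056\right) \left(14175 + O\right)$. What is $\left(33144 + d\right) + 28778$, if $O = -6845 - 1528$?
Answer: $121370138$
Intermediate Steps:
$O = -8373$ ($O = -6845 - 1528 = -8373$)
$d = 121308216$ ($d = \left(15852 + 5056\right) \left(14175 - 8373\right) = 20908 \cdot 5802 = 121308216$)
$\left(33144 + d\right) + 28778 = \left(33144 + 121308216\right) + 28778 = 121341360 + 28778 = 121370138$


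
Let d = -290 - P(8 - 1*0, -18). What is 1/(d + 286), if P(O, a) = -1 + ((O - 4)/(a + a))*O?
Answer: -9/19 ≈ -0.47368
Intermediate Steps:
P(O, a) = -1 + O*(-4 + O)/(2*a) (P(O, a) = -1 + ((-4 + O)/((2*a)))*O = -1 + ((-4 + O)*(1/(2*a)))*O = -1 + ((-4 + O)/(2*a))*O = -1 + O*(-4 + O)/(2*a))
d = -2593/9 (d = -290 - ((8 - 1*0)²/2 - 1*(-18) - 2*(8 - 1*0))/(-18) = -290 - (-1)*((8 + 0)²/2 + 18 - 2*(8 + 0))/18 = -290 - (-1)*((½)*8² + 18 - 2*8)/18 = -290 - (-1)*((½)*64 + 18 - 16)/18 = -290 - (-1)*(32 + 18 - 16)/18 = -290 - (-1)*34/18 = -290 - 1*(-17/9) = -290 + 17/9 = -2593/9 ≈ -288.11)
1/(d + 286) = 1/(-2593/9 + 286) = 1/(-19/9) = -9/19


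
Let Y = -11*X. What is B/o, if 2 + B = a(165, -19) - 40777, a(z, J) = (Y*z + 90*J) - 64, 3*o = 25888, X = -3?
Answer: -27831/6472 ≈ -4.3002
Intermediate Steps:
o = 25888/3 (o = (⅓)*25888 = 25888/3 ≈ 8629.3)
Y = 33 (Y = -11*(-3) = 33)
a(z, J) = -64 + 33*z + 90*J (a(z, J) = (33*z + 90*J) - 64 = -64 + 33*z + 90*J)
B = -37108 (B = -2 + ((-64 + 33*165 + 90*(-19)) - 40777) = -2 + ((-64 + 5445 - 1710) - 40777) = -2 + (3671 - 40777) = -2 - 37106 = -37108)
B/o = -37108/25888/3 = -37108*3/25888 = -27831/6472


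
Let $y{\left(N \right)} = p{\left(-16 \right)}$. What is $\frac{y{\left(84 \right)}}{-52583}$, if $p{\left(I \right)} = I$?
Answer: $\frac{16}{52583} \approx 0.00030428$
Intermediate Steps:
$y{\left(N \right)} = -16$
$\frac{y{\left(84 \right)}}{-52583} = - \frac{16}{-52583} = \left(-16\right) \left(- \frac{1}{52583}\right) = \frac{16}{52583}$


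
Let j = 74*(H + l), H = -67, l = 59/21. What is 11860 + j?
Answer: 149308/21 ≈ 7109.9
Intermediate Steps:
l = 59/21 (l = 59*(1/21) = 59/21 ≈ 2.8095)
j = -99752/21 (j = 74*(-67 + 59/21) = 74*(-1348/21) = -99752/21 ≈ -4750.1)
11860 + j = 11860 - 99752/21 = 149308/21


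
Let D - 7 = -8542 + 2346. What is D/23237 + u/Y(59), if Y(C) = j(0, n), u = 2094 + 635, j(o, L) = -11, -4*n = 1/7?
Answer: -63481852/255607 ≈ -248.36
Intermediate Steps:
n = -1/28 (n = -¼/7 = -¼*⅐ = -1/28 ≈ -0.035714)
D = -6189 (D = 7 + (-8542 + 2346) = 7 - 6196 = -6189)
u = 2729
Y(C) = -11
D/23237 + u/Y(59) = -6189/23237 + 2729/(-11) = -6189*1/23237 + 2729*(-1/11) = -6189/23237 - 2729/11 = -63481852/255607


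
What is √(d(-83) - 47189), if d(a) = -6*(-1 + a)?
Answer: I*√46685 ≈ 216.07*I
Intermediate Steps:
d(a) = 6 - 6*a
√(d(-83) - 47189) = √((6 - 6*(-83)) - 47189) = √((6 + 498) - 47189) = √(504 - 47189) = √(-46685) = I*√46685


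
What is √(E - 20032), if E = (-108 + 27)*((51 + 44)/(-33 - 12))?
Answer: I*√19861 ≈ 140.93*I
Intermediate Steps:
E = 171 (E = -7695/(-45) = -7695*(-1)/45 = -81*(-19/9) = 171)
√(E - 20032) = √(171 - 20032) = √(-19861) = I*√19861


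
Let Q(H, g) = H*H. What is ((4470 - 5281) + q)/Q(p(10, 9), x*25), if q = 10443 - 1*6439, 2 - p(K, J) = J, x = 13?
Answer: 3193/49 ≈ 65.163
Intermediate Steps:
p(K, J) = 2 - J
q = 4004 (q = 10443 - 6439 = 4004)
Q(H, g) = H²
((4470 - 5281) + q)/Q(p(10, 9), x*25) = ((4470 - 5281) + 4004)/((2 - 1*9)²) = (-811 + 4004)/((2 - 9)²) = 3193/((-7)²) = 3193/49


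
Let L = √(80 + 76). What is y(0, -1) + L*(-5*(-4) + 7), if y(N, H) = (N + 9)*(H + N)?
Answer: -9 + 54*√39 ≈ 328.23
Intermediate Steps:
y(N, H) = (9 + N)*(H + N)
L = 2*√39 (L = √156 = 2*√39 ≈ 12.490)
y(0, -1) + L*(-5*(-4) + 7) = (0² + 9*(-1) + 9*0 - 1*0) + (2*√39)*(-5*(-4) + 7) = (0 - 9 + 0 + 0) + (2*√39)*(20 + 7) = -9 + (2*√39)*27 = -9 + 54*√39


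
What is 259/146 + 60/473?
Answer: 131267/69058 ≈ 1.9008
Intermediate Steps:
259/146 + 60/473 = 131267/69058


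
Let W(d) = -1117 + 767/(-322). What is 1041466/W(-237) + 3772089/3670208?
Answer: -1229452168535567/1322893441728 ≈ -929.37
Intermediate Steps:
W(d) = -360441/322 (W(d) = -1117 + 767*(-1/322) = -1117 - 767/322 = -360441/322)
1041466/W(-237) + 3772089/3670208 = 1041466/(-360441/322) + 3772089/3670208 = 1041466*(-322/360441) + 3772089*(1/3670208) = -335352052/360441 + 3772089/3670208 = -1229452168535567/1322893441728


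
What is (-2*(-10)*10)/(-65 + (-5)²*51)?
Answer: 20/121 ≈ 0.16529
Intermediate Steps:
(-2*(-10)*10)/(-65 + (-5)²*51) = (20*10)/(-65 + 25*51) = 200/(-65 + 1275) = 200/1210 = 200*(1/1210) = 20/121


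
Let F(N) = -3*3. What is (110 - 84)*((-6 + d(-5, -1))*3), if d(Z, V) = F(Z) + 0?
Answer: -1170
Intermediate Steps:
F(N) = -9
d(Z, V) = -9 (d(Z, V) = -9 + 0 = -9)
(110 - 84)*((-6 + d(-5, -1))*3) = (110 - 84)*((-6 - 9)*3) = 26*(-15*3) = 26*(-45) = -1170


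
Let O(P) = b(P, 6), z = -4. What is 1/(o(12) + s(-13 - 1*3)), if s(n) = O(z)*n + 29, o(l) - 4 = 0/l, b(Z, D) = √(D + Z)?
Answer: 33/577 + 16*√2/577 ≈ 0.096408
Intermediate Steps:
O(P) = √(6 + P)
o(l) = 4 (o(l) = 4 + 0/l = 4 + 0 = 4)
s(n) = 29 + n*√2 (s(n) = √(6 - 4)*n + 29 = √2*n + 29 = n*√2 + 29 = 29 + n*√2)
1/(o(12) + s(-13 - 1*3)) = 1/(4 + (29 + (-13 - 1*3)*√2)) = 1/(4 + (29 + (-13 - 3)*√2)) = 1/(4 + (29 - 16*√2)) = 1/(33 - 16*√2)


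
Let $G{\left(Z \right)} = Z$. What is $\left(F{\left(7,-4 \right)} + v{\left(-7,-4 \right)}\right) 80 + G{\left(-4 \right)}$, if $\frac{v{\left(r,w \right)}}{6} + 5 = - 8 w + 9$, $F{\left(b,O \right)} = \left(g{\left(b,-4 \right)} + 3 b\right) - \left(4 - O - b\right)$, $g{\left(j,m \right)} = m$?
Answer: $18556$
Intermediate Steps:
$F{\left(b,O \right)} = -8 + O + 4 b$ ($F{\left(b,O \right)} = \left(-4 + 3 b\right) - \left(4 - O - b\right) = \left(-4 + 3 b\right) + \left(-4 + O + b\right) = -8 + O + 4 b$)
$v{\left(r,w \right)} = 24 - 48 w$ ($v{\left(r,w \right)} = -30 + 6 \left(- 8 w + 9\right) = -30 + 6 \left(9 - 8 w\right) = -30 - \left(-54 + 48 w\right) = 24 - 48 w$)
$\left(F{\left(7,-4 \right)} + v{\left(-7,-4 \right)}\right) 80 + G{\left(-4 \right)} = \left(\left(-8 - 4 + 4 \cdot 7\right) + \left(24 - -192\right)\right) 80 - 4 = \left(\left(-8 - 4 + 28\right) + \left(24 + 192\right)\right) 80 - 4 = \left(16 + 216\right) 80 - 4 = 232 \cdot 80 - 4 = 18560 - 4 = 18556$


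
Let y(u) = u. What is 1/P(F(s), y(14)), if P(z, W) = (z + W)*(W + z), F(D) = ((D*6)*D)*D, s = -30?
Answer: 1/26239464196 ≈ 3.8111e-11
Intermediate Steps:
F(D) = 6*D³ (F(D) = ((6*D)*D)*D = (6*D²)*D = 6*D³)
P(z, W) = (W + z)² (P(z, W) = (W + z)*(W + z) = (W + z)²)
1/P(F(s), y(14)) = 1/((14 + 6*(-30)³)²) = 1/((14 + 6*(-27000))²) = 1/((14 - 162000)²) = 1/((-161986)²) = 1/26239464196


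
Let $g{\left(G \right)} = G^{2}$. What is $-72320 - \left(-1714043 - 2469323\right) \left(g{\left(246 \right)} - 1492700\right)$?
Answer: $-5991349923664$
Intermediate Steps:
$-72320 - \left(-1714043 - 2469323\right) \left(g{\left(246 \right)} - 1492700\right) = -72320 - \left(-1714043 - 2469323\right) \left(246^{2} - 1492700\right) = -72320 - - 4183366 \left(60516 - 1492700\right) = -72320 - \left(-4183366\right) \left(-1432184\right) = -72320 - 5991349851344 = -5991349923664$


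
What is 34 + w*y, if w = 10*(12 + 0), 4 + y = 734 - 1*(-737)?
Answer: 176074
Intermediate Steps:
y = 1467 (y = -4 + (734 - 1*(-737)) = -4 + (734 + 737) = -4 + 1471 = 1467)
w = 120 (w = 10*12 = 120)
34 + w*y = 34 + 120*1467 = 34 + 176040 = 176074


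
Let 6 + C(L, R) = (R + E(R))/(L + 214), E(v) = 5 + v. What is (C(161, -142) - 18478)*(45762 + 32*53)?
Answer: -109656122594/125 ≈ -8.7725e+8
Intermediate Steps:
C(L, R) = -6 + (5 + 2*R)/(214 + L) (C(L, R) = -6 + (R + (5 + R))/(L + 214) = -6 + (5 + 2*R)/(214 + L))
(C(161, -142) - 18478)*(45762 + 32*53) = ((-1279 - 6*161 + 2*(-142))/(214 + 161) - 18478)*(45762 + 32*53) = ((-1279 - 966 - 284)/375 - 18478)*(45762 + 1696) = ((1/375)*(-2529) - 18478)*47458 = (-843/125 - 18478)*47458 = -2310593/125*47458 = -109656122594/125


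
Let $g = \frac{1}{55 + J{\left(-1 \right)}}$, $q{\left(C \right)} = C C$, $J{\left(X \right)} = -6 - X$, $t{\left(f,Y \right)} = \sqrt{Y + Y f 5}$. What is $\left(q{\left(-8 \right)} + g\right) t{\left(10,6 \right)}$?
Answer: $\frac{9603 \sqrt{34}}{50} \approx 1119.9$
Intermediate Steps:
$t{\left(f,Y \right)} = \sqrt{Y + 5 Y f}$
$q{\left(C \right)} = C^{2}$
$g = \frac{1}{50}$ ($g = \frac{1}{55 - 5} = \frac{1}{50} \approx 0.02$)
$\left(q{\left(-8 \right)} + g\right) t{\left(10,6 \right)} = \left(\left(-8\right)^{2} + \frac{1}{50}\right) \sqrt{6 \left(1 + 5 \cdot 10\right)} = \left(64 + \frac{1}{50}\right) \sqrt{6 \left(1 + 50\right)} = \frac{3201 \sqrt{6 \cdot 51}}{50} = \frac{3201 \sqrt{306}}{50} = \frac{3201 \cdot 3 \sqrt{34}}{50} = \frac{9603 \sqrt{34}}{50}$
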